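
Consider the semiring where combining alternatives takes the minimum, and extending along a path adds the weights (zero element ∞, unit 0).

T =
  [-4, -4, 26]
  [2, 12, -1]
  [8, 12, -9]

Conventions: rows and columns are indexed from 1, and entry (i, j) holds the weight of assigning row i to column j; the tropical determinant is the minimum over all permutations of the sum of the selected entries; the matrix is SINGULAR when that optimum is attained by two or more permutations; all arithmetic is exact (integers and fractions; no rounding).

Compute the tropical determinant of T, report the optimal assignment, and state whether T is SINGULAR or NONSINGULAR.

σ = (1, 2, 3): (-4) + 12 + (-9) = -1
σ = (1, 3, 2): (-4) + (-1) + 12 = 7
σ = (2, 1, 3): (-4) + 2 + (-9) = -11
σ = (2, 3, 1): (-4) + (-1) + 8 = 3
σ = (3, 1, 2): 26 + 2 + 12 = 40
σ = (3, 2, 1): 26 + 12 + 8 = 46
Optimal value attained by: σ = (2, 1, 3).
Answer: det⊕(T) = -11; verdict: NONSINGULAR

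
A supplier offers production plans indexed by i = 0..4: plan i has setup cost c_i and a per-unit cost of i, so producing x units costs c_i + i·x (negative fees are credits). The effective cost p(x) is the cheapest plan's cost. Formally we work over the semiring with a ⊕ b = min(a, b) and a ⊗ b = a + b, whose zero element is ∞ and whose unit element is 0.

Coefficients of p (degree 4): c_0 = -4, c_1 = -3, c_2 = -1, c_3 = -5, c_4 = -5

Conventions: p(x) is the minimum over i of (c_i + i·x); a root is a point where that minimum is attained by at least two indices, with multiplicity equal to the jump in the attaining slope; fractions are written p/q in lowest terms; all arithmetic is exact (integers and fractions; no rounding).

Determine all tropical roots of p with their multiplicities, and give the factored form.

hull edge (i=0, c=-4) to (i=3, c=-5): slope -1/3, span 3
hull edge (i=3, c=-5) to (i=4, c=-5): slope 0, span 1
Factored form: p(x) = -5 ⊗ (x ⊕ 0) ⊗ (x ⊕ 1/3) ⊗ (x ⊕ 1/3) ⊗ (x ⊕ 1/3)
Answer: roots = 0 (mult 1), 1/3 (mult 3)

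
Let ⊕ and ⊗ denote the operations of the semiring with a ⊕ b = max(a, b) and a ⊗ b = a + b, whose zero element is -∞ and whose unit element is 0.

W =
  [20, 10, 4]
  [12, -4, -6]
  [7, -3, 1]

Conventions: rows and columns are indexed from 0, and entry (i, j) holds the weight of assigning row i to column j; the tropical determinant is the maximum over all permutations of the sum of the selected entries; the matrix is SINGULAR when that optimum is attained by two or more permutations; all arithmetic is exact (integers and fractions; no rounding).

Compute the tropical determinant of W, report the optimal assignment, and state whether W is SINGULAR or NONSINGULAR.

σ = (0, 1, 2): 20 + (-4) + 1 = 17
σ = (0, 2, 1): 20 + (-6) + (-3) = 11
σ = (1, 0, 2): 10 + 12 + 1 = 23
σ = (1, 2, 0): 10 + (-6) + 7 = 11
σ = (2, 0, 1): 4 + 12 + (-3) = 13
σ = (2, 1, 0): 4 + (-4) + 7 = 7
Optimal value attained by: σ = (1, 0, 2).
Answer: det⊕(W) = 23; verdict: NONSINGULAR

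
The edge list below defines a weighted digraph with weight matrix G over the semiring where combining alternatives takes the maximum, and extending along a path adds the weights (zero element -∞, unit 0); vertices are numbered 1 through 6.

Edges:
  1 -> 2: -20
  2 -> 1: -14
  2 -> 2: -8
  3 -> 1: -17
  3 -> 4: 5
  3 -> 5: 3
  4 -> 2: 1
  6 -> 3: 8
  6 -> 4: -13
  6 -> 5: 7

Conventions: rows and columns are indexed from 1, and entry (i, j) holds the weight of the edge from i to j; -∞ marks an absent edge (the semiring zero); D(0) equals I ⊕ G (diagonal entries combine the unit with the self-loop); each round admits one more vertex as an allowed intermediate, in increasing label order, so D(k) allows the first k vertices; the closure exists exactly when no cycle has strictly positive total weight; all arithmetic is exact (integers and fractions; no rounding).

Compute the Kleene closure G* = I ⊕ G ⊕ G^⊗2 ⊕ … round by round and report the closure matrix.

D(0):
  [0, -20, -∞, -∞, -∞, -∞]
  [-14, 0, -∞, -∞, -∞, -∞]
  [-17, -∞, 0, 5, 3, -∞]
  [-∞, 1, -∞, 0, -∞, -∞]
  [-∞, -∞, -∞, -∞, 0, -∞]
  [-∞, -∞, 8, -13, 7, 0]
D(1):
  [0, -20, -∞, -∞, -∞, -∞]
  [-14, 0, -∞, -∞, -∞, -∞]
  [-17, -37, 0, 5, 3, -∞]
  [-∞, 1, -∞, 0, -∞, -∞]
  [-∞, -∞, -∞, -∞, 0, -∞]
  [-∞, -∞, 8, -13, 7, 0]
D(2):
  [0, -20, -∞, -∞, -∞, -∞]
  [-14, 0, -∞, -∞, -∞, -∞]
  [-17, -37, 0, 5, 3, -∞]
  [-13, 1, -∞, 0, -∞, -∞]
  [-∞, -∞, -∞, -∞, 0, -∞]
  [-∞, -∞, 8, -13, 7, 0]
D(3):
  [0, -20, -∞, -∞, -∞, -∞]
  [-14, 0, -∞, -∞, -∞, -∞]
  [-17, -37, 0, 5, 3, -∞]
  [-13, 1, -∞, 0, -∞, -∞]
  [-∞, -∞, -∞, -∞, 0, -∞]
  [-9, -29, 8, 13, 11, 0]
D(4):
  [0, -20, -∞, -∞, -∞, -∞]
  [-14, 0, -∞, -∞, -∞, -∞]
  [-8, 6, 0, 5, 3, -∞]
  [-13, 1, -∞, 0, -∞, -∞]
  [-∞, -∞, -∞, -∞, 0, -∞]
  [0, 14, 8, 13, 11, 0]
D(5):
  [0, -20, -∞, -∞, -∞, -∞]
  [-14, 0, -∞, -∞, -∞, -∞]
  [-8, 6, 0, 5, 3, -∞]
  [-13, 1, -∞, 0, -∞, -∞]
  [-∞, -∞, -∞, -∞, 0, -∞]
  [0, 14, 8, 13, 11, 0]
D(6):
  [0, -20, -∞, -∞, -∞, -∞]
  [-14, 0, -∞, -∞, -∞, -∞]
  [-8, 6, 0, 5, 3, -∞]
  [-13, 1, -∞, 0, -∞, -∞]
  [-∞, -∞, -∞, -∞, 0, -∞]
  [0, 14, 8, 13, 11, 0]
Answer: G* = [[0, -20, -∞, -∞, -∞, -∞], [-14, 0, -∞, -∞, -∞, -∞], [-8, 6, 0, 5, 3, -∞], [-13, 1, -∞, 0, -∞, -∞], [-∞, -∞, -∞, -∞, 0, -∞], [0, 14, 8, 13, 11, 0]]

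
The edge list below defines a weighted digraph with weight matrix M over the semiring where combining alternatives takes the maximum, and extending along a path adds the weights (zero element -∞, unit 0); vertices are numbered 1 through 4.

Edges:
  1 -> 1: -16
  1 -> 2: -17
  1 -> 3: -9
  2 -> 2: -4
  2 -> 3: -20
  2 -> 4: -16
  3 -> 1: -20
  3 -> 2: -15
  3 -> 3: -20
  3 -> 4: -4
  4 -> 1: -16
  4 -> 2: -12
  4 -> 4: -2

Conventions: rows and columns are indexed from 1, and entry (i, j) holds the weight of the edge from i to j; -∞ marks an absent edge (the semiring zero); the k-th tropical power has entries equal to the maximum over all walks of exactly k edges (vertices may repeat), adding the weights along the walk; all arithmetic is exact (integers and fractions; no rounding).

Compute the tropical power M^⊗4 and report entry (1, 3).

M^⊗2:
  [-29, -21, -25, -13]
  [-32, -8, -24, -18]
  [-20, -16, -29, -6]
  [-18, -14, -25, -4]
M^⊗3:
  [-29, -25, -38, -15]
  [-34, -12, -28, -20]
  [-22, -18, -29, -8]
  [-20, -16, -27, -6]
M^⊗4:
  [-31, -27, -38, -17]
  [-36, -16, -32, -22]
  [-24, -20, -31, -10]
  [-22, -18, -29, -8]
Key observation: the optimum is the walk 1->3->4->1->3, with weight (-9) + (-4) + (-16) + (-9) = -38.
Optimal value attained by: walk 1->3->4->1->3.
Answer: (M^⊗4)[1][3] = -38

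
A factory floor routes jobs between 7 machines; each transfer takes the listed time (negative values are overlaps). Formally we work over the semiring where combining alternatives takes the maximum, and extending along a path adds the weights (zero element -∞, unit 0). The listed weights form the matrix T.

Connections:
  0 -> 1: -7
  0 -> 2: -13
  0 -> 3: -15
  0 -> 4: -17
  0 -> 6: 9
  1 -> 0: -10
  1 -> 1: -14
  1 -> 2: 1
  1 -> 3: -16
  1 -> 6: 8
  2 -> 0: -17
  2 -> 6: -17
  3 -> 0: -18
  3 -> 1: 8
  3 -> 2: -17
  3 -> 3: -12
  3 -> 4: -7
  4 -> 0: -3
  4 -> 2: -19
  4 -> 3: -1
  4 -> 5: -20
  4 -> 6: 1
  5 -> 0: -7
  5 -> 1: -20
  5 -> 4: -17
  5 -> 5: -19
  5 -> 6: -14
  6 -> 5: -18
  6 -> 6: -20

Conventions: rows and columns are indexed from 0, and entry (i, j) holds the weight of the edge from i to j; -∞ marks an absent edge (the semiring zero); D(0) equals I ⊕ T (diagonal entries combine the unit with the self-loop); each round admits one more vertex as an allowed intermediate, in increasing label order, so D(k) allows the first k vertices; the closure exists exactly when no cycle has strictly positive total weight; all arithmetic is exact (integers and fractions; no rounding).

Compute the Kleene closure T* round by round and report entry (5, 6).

D(0):
  [0, -7, -13, -15, -17, -∞, 9]
  [-10, 0, 1, -16, -∞, -∞, 8]
  [-17, -∞, 0, -∞, -∞, -∞, -17]
  [-18, 8, -17, 0, -7, -∞, -∞]
  [-3, -∞, -19, -1, 0, -20, 1]
  [-7, -20, -∞, -∞, -17, 0, -14]
  [-∞, -∞, -∞, -∞, -∞, -18, 0]
D(1):
  [0, -7, -13, -15, -17, -∞, 9]
  [-10, 0, 1, -16, -27, -∞, 8]
  [-17, -24, 0, -32, -34, -∞, -8]
  [-18, 8, -17, 0, -7, -∞, -9]
  [-3, -10, -16, -1, 0, -20, 6]
  [-7, -14, -20, -22, -17, 0, 2]
  [-∞, -∞, -∞, -∞, -∞, -18, 0]
D(2):
  [0, -7, -6, -15, -17, -∞, 9]
  [-10, 0, 1, -16, -27, -∞, 8]
  [-17, -24, 0, -32, -34, -∞, -8]
  [-2, 8, 9, 0, -7, -∞, 16]
  [-3, -10, -9, -1, 0, -20, 6]
  [-7, -14, -13, -22, -17, 0, 2]
  [-∞, -∞, -∞, -∞, -∞, -18, 0]
D(3):
  [0, -7, -6, -15, -17, -∞, 9]
  [-10, 0, 1, -16, -27, -∞, 8]
  [-17, -24, 0, -32, -34, -∞, -8]
  [-2, 8, 9, 0, -7, -∞, 16]
  [-3, -10, -9, -1, 0, -20, 6]
  [-7, -14, -13, -22, -17, 0, 2]
  [-∞, -∞, -∞, -∞, -∞, -18, 0]
D(4):
  [0, -7, -6, -15, -17, -∞, 9]
  [-10, 0, 1, -16, -23, -∞, 8]
  [-17, -24, 0, -32, -34, -∞, -8]
  [-2, 8, 9, 0, -7, -∞, 16]
  [-3, 7, 8, -1, 0, -20, 15]
  [-7, -14, -13, -22, -17, 0, 2]
  [-∞, -∞, -∞, -∞, -∞, -18, 0]
D(5):
  [0, -7, -6, -15, -17, -37, 9]
  [-10, 0, 1, -16, -23, -43, 8]
  [-17, -24, 0, -32, -34, -54, -8]
  [-2, 8, 9, 0, -7, -27, 16]
  [-3, 7, 8, -1, 0, -20, 15]
  [-7, -10, -9, -18, -17, 0, 2]
  [-∞, -∞, -∞, -∞, -∞, -18, 0]
D(6):
  [0, -7, -6, -15, -17, -37, 9]
  [-10, 0, 1, -16, -23, -43, 8]
  [-17, -24, 0, -32, -34, -54, -8]
  [-2, 8, 9, 0, -7, -27, 16]
  [-3, 7, 8, -1, 0, -20, 15]
  [-7, -10, -9, -18, -17, 0, 2]
  [-25, -28, -27, -36, -35, -18, 0]
D(7):
  [0, -7, -6, -15, -17, -9, 9]
  [-10, 0, 1, -16, -23, -10, 8]
  [-17, -24, 0, -32, -34, -26, -8]
  [-2, 8, 9, 0, -7, -2, 16]
  [-3, 7, 8, -1, 0, -3, 15]
  [-7, -10, -9, -18, -17, 0, 2]
  [-25, -28, -27, -36, -35, -18, 0]
Answer: T*[5][6] = 2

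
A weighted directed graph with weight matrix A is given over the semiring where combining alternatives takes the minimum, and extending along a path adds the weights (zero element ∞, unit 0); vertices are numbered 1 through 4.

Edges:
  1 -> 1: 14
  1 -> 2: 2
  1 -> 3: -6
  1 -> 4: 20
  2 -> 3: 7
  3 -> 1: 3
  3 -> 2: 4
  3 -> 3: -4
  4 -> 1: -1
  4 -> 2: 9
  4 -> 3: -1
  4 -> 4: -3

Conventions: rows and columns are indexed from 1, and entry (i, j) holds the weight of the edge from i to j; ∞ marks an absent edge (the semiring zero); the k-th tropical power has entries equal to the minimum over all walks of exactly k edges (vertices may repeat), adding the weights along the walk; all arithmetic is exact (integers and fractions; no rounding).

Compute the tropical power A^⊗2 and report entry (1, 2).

A^⊗2:
  [-3, -2, -10, 17]
  [10, 11, 3, ∞]
  [-1, 0, -8, 23]
  [-4, 1, -7, -6]
Key observation: the optimum is the walk 1->3->2, with weight (-6) + 4 = -2.
Optimal value attained by: walk 1->3->2.
Answer: (A^⊗2)[1][2] = -2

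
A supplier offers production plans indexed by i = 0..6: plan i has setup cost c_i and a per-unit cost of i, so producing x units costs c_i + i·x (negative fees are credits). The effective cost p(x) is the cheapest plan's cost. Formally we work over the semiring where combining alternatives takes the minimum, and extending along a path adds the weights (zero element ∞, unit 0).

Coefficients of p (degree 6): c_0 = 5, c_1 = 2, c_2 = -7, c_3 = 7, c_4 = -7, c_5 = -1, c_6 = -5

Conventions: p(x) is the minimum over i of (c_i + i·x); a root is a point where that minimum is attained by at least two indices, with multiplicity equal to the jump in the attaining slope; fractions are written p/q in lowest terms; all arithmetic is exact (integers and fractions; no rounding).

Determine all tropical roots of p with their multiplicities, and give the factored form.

hull edge (i=0, c=5) to (i=2, c=-7): slope -6, span 2
hull edge (i=2, c=-7) to (i=4, c=-7): slope 0, span 2
hull edge (i=4, c=-7) to (i=6, c=-5): slope 1, span 2
Factored form: p(x) = -5 ⊗ (x ⊕ (-1)) ⊗ (x ⊕ (-1)) ⊗ (x ⊕ 0) ⊗ (x ⊕ 0) ⊗ (x ⊕ 6) ⊗ (x ⊕ 6)
Answer: roots = -1 (mult 2), 0 (mult 2), 6 (mult 2)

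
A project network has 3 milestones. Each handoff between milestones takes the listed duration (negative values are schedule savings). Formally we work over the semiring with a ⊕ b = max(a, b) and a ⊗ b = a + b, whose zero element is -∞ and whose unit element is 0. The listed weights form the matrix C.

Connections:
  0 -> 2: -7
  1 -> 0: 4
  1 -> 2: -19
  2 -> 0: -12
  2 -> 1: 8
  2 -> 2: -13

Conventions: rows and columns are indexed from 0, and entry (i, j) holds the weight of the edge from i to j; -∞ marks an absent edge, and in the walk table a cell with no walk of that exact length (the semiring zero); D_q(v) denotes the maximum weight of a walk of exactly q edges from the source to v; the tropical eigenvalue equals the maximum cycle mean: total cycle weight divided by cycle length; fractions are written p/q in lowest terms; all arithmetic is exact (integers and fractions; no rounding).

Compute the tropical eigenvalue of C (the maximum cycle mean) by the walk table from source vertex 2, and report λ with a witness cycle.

q=0: [-∞, -∞, 0]
q=1: [-12, 8, -13]
q=2: [12, -5, -11]
q=3: [-1, -3, 5]
Optimal cycle mean attained by: cycle 0->2->1->0, total (-7) + 8 + 4, length 3.
Answer: λ = 5/3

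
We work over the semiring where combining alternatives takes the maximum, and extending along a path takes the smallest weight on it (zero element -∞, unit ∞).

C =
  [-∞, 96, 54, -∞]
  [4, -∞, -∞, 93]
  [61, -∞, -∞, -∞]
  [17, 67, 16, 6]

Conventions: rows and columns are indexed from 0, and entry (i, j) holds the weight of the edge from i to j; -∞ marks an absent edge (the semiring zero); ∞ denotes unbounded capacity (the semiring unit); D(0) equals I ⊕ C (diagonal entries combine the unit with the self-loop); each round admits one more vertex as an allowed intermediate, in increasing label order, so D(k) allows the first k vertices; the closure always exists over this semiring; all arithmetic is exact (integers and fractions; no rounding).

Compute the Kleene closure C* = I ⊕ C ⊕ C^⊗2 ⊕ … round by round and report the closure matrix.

D(0):
  [∞, 96, 54, -∞]
  [4, ∞, -∞, 93]
  [61, -∞, ∞, -∞]
  [17, 67, 16, ∞]
D(1):
  [∞, 96, 54, -∞]
  [4, ∞, 4, 93]
  [61, 61, ∞, -∞]
  [17, 67, 17, ∞]
D(2):
  [∞, 96, 54, 93]
  [4, ∞, 4, 93]
  [61, 61, ∞, 61]
  [17, 67, 17, ∞]
D(3):
  [∞, 96, 54, 93]
  [4, ∞, 4, 93]
  [61, 61, ∞, 61]
  [17, 67, 17, ∞]
D(4):
  [∞, 96, 54, 93]
  [17, ∞, 17, 93]
  [61, 61, ∞, 61]
  [17, 67, 17, ∞]
Answer: C* = [[∞, 96, 54, 93], [17, ∞, 17, 93], [61, 61, ∞, 61], [17, 67, 17, ∞]]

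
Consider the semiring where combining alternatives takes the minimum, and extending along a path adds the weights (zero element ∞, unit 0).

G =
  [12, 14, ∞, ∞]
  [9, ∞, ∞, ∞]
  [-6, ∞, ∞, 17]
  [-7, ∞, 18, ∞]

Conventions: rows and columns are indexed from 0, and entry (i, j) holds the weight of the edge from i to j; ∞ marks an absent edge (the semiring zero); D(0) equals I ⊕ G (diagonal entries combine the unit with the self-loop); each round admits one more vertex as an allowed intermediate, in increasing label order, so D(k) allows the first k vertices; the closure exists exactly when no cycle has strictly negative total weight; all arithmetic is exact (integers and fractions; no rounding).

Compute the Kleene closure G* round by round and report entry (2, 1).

D(0):
  [0, 14, ∞, ∞]
  [9, 0, ∞, ∞]
  [-6, ∞, 0, 17]
  [-7, ∞, 18, 0]
D(1):
  [0, 14, ∞, ∞]
  [9, 0, ∞, ∞]
  [-6, 8, 0, 17]
  [-7, 7, 18, 0]
D(2):
  [0, 14, ∞, ∞]
  [9, 0, ∞, ∞]
  [-6, 8, 0, 17]
  [-7, 7, 18, 0]
D(3):
  [0, 14, ∞, ∞]
  [9, 0, ∞, ∞]
  [-6, 8, 0, 17]
  [-7, 7, 18, 0]
D(4):
  [0, 14, ∞, ∞]
  [9, 0, ∞, ∞]
  [-6, 8, 0, 17]
  [-7, 7, 18, 0]
Answer: G*[2][1] = 8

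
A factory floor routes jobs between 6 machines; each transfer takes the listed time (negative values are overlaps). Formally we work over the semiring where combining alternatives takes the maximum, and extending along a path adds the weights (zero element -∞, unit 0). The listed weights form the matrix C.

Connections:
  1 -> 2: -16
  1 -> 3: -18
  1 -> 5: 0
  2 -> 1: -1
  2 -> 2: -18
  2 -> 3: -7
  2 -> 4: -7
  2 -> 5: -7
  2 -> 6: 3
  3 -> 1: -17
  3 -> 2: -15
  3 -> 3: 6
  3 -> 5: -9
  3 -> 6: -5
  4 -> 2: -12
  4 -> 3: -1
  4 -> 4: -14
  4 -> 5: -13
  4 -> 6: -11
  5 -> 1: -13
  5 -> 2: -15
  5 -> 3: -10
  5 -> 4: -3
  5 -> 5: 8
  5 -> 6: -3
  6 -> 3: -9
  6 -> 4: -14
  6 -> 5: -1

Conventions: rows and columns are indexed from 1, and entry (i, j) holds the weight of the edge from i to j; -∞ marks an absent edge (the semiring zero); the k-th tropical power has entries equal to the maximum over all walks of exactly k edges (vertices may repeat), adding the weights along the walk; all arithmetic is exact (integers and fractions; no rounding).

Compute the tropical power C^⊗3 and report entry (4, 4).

C^⊗2:
  [-13, -15, -10, -3, 8, -3]
  [-19, -17, -1, -10, 2, -10]
  [-11, -9, 12, -12, -1, 1]
  [-13, -16, 5, -16, -5, -6]
  [-5, -7, -2, 5, 16, 5]
  [-14, -16, -3, -4, 7, -4]
C^⊗3:
  [-5, -7, -2, 5, 16, 5]
  [-11, -13, 5, -1, 10, -1]
  [-5, -3, 18, -4, 7, 7]
  [-12, -10, 11, -8, 3, 0]
  [3, 1, 6, 13, 24, 13]
  [-6, -8, 3, 4, 15, 4]
Key observation: the optimum is the walk 4->5->5->4, with weight (-13) + 8 + (-3) = -8.
Optimal value attained by: walk 4->5->5->4.
Answer: (C^⊗3)[4][4] = -8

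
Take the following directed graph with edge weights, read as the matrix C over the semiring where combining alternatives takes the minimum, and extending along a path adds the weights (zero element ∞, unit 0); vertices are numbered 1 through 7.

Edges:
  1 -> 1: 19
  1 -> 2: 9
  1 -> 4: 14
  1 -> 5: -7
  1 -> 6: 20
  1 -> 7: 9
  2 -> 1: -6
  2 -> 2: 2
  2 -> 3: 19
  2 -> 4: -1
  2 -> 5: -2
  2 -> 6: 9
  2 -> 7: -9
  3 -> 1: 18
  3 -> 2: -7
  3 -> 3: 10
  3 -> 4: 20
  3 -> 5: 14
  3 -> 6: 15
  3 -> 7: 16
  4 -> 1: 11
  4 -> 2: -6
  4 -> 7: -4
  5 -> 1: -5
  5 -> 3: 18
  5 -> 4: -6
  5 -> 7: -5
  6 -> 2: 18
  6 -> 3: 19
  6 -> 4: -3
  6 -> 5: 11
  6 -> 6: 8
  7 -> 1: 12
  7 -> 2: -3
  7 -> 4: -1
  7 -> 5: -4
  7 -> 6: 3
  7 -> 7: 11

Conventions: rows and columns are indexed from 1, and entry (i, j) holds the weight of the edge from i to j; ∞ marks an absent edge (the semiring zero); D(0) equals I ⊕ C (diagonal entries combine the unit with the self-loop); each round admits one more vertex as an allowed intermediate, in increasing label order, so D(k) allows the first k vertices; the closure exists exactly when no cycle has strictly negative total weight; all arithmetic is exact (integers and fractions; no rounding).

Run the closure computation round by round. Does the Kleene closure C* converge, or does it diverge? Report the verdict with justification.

D(0):
  [0, 9, ∞, 14, -7, 20, 9]
  [-6, 0, 19, -1, -2, 9, -9]
  [18, -7, 0, 20, 14, 15, 16]
  [11, -6, ∞, 0, ∞, ∞, -4]
  [-5, ∞, 18, -6, 0, ∞, -5]
  [∞, 18, 19, -3, 11, 0, ∞]
  [12, -3, ∞, -1, -4, 3, 0]
Detection: at round 1, diagonal entry (5, 5) turns strictly negative.
Key observation: the cycle 5->1->5 has total weight (-5) + (-7), which is strictly negative.
Answer: DIVERGES — negative cycle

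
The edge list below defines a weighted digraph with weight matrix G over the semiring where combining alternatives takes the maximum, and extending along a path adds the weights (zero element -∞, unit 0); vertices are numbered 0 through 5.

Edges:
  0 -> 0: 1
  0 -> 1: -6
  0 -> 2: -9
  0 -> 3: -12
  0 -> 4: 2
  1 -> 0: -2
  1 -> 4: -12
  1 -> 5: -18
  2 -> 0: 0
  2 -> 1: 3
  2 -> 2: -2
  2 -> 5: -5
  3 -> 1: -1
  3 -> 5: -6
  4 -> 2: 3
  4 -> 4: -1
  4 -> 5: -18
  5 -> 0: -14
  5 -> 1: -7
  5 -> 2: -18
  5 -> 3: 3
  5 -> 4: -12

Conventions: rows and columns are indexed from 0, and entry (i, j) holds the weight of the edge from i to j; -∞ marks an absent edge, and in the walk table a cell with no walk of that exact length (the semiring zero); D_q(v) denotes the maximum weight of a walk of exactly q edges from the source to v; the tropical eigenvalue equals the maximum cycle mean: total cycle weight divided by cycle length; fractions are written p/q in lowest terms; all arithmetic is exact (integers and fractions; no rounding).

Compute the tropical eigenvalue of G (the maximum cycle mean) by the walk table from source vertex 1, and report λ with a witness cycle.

q=0: [-∞, 0, -∞, -∞, -∞, -∞]
q=1: [-2, -∞, -∞, -∞, -12, -18]
q=2: [-1, -8, -9, -14, 0, -30]
q=3: [0, -6, 3, -13, 1, -14]
q=4: [3, 6, 4, -11, 2, -2]
q=5: [4, 7, 5, 1, 5, -1]
q=6: [5, 8, 8, 2, 6, 0]
Optimal cycle mean attained by: cycle 0->4->2->0, total 2 + 3 + 0, length 3.
Answer: λ = 5/3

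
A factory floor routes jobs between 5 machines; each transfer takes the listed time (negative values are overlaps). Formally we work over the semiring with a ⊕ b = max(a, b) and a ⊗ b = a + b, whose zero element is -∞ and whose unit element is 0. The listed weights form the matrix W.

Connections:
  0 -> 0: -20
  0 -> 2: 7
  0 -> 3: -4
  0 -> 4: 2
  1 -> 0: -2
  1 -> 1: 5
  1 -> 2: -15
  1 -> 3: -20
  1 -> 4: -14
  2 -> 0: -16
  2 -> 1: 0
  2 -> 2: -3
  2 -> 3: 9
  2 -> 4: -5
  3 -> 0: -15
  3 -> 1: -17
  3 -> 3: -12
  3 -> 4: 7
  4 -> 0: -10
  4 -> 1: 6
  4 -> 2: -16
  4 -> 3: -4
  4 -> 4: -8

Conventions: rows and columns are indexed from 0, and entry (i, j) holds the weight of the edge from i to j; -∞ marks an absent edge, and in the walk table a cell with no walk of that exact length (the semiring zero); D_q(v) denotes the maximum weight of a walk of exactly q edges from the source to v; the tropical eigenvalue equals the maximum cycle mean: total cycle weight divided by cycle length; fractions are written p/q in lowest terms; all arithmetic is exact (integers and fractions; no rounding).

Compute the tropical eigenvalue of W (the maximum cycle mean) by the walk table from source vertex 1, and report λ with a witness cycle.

q=0: [-∞, 0, -∞, -∞, -∞]
q=1: [-2, 5, -15, -20, -14]
q=2: [3, 10, 5, -6, 0]
q=3: [8, 15, 10, 14, 5]
q=4: [13, 20, 15, 19, 21]
q=5: [18, 27, 20, 24, 26]
Optimal cycle mean attained by: cycle 0->2->3->4->1->0, total 7 + 9 + 7 + 6 + (-2), length 5.
Answer: λ = 27/5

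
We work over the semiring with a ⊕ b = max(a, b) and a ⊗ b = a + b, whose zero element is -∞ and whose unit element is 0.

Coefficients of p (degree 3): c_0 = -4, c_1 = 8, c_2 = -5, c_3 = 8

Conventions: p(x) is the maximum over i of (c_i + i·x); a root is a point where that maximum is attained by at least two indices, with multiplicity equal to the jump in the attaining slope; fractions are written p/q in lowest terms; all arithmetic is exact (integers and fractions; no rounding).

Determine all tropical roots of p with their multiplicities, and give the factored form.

hull edge (i=0, c=-4) to (i=1, c=8): slope 12, span 1
hull edge (i=1, c=8) to (i=3, c=8): slope 0, span 2
Factored form: p(x) = 8 ⊗ (x ⊕ (-12)) ⊗ (x ⊕ 0) ⊗ (x ⊕ 0)
Answer: roots = -12 (mult 1), 0 (mult 2)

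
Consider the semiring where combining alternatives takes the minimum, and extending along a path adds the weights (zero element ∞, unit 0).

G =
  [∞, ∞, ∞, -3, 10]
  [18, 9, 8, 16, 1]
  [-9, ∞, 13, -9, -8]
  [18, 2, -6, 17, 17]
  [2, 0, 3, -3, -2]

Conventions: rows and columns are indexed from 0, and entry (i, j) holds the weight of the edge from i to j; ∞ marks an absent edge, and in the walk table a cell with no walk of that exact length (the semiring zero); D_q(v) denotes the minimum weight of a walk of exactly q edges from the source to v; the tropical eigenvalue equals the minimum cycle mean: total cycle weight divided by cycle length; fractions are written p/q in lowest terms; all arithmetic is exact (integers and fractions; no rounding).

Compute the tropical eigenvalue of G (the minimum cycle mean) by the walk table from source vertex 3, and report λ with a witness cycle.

q=0: [∞, ∞, ∞, 0, ∞]
q=1: [18, 2, -6, 17, 17]
q=2: [-15, 11, 7, -15, -14]
q=3: [-12, -14, -21, -18, -16]
q=4: [-30, -16, -24, -30, -29]
q=5: [-33, -29, -36, -33, -32]
Optimal cycle mean attained by: cycle 2->3->2, total (-9) + (-6), length 2.
Answer: λ = -15/2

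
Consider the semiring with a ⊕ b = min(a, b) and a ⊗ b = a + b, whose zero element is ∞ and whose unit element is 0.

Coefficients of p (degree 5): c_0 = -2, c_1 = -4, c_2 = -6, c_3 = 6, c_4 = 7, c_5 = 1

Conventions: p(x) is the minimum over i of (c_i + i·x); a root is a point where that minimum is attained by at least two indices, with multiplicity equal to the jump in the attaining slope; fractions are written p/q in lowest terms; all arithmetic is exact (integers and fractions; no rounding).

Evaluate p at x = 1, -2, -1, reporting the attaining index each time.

p(1) = min(-2+0·1=-2, -4+1·1=-3, -6+2·1=-4, 6+3·1=9, 7+4·1=11, 1+5·1=6) = -4 (attained by i=2)
p(-2) = min(-2+0·(-2)=-2, -4+1·(-2)=-6, -6+2·(-2)=-10, 6+3·(-2)=0, 7+4·(-2)=-1, 1+5·(-2)=-9) = -10 (attained by i=2)
p(-1) = min(-2+0·(-1)=-2, -4+1·(-1)=-5, -6+2·(-1)=-8, 6+3·(-1)=3, 7+4·(-1)=3, 1+5·(-1)=-4) = -8 (attained by i=2)
Answer: p(1) = -4; p(-2) = -10; p(-1) = -8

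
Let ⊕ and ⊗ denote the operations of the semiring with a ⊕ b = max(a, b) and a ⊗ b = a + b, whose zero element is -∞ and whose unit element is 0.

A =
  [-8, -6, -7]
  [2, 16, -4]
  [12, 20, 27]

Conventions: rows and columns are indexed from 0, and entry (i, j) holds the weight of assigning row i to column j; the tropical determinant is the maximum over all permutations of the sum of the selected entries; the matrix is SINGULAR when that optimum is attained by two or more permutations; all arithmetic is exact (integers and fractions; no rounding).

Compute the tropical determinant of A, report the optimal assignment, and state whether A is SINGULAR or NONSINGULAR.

σ = (0, 1, 2): (-8) + 16 + 27 = 35
σ = (0, 2, 1): (-8) + (-4) + 20 = 8
σ = (1, 0, 2): (-6) + 2 + 27 = 23
σ = (1, 2, 0): (-6) + (-4) + 12 = 2
σ = (2, 0, 1): (-7) + 2 + 20 = 15
σ = (2, 1, 0): (-7) + 16 + 12 = 21
Optimal value attained by: σ = (0, 1, 2).
Answer: det⊕(A) = 35; verdict: NONSINGULAR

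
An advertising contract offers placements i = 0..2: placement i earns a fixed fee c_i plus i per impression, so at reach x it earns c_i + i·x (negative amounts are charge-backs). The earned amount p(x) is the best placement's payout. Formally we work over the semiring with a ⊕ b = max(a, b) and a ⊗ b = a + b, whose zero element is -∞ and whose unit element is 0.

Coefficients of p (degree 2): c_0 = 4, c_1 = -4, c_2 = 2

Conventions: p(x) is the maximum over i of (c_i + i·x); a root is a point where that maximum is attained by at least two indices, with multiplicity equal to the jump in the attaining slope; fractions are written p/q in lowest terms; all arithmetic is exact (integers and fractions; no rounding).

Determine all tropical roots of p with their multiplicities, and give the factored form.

hull edge (i=0, c=4) to (i=2, c=2): slope -1, span 2
Factored form: p(x) = 2 ⊗ (x ⊕ 1) ⊗ (x ⊕ 1)
Answer: roots = 1 (mult 2)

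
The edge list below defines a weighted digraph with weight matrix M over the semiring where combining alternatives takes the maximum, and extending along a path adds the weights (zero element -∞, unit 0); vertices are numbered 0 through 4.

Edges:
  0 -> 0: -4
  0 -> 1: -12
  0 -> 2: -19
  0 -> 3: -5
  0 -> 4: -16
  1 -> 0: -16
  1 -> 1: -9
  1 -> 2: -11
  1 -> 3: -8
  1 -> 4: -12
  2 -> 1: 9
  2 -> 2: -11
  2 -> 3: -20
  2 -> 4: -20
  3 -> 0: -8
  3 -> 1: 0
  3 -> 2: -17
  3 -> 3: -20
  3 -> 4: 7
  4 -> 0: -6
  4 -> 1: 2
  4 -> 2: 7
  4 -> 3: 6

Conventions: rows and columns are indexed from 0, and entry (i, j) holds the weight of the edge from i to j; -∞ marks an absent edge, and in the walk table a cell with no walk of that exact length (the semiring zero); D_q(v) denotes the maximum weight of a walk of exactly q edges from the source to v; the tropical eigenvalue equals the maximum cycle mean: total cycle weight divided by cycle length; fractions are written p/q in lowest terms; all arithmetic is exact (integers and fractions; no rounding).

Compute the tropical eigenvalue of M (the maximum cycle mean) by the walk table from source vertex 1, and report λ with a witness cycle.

q=0: [-∞, 0, -∞, -∞, -∞]
q=1: [-16, -9, -11, -8, -12]
q=2: [-16, -2, -5, -6, -1]
q=3: [-7, 4, 6, 5, 1]
q=4: [-3, 15, 8, 7, 12]
q=5: [6, 17, 19, 18, 14]
Optimal cycle mean attained by: cycle 3->4->3, total 7 + 6, length 2.
Answer: λ = 13/2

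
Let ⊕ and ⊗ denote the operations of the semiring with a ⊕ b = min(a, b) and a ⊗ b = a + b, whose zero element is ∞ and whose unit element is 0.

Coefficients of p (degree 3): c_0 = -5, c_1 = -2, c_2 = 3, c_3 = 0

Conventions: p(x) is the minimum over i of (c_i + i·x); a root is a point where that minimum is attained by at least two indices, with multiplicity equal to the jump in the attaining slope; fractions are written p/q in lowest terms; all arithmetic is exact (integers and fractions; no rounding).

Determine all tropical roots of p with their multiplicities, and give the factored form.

hull edge (i=0, c=-5) to (i=3, c=0): slope 5/3, span 3
Factored form: p(x) = 0 ⊗ (x ⊕ (-5/3)) ⊗ (x ⊕ (-5/3)) ⊗ (x ⊕ (-5/3))
Answer: roots = -5/3 (mult 3)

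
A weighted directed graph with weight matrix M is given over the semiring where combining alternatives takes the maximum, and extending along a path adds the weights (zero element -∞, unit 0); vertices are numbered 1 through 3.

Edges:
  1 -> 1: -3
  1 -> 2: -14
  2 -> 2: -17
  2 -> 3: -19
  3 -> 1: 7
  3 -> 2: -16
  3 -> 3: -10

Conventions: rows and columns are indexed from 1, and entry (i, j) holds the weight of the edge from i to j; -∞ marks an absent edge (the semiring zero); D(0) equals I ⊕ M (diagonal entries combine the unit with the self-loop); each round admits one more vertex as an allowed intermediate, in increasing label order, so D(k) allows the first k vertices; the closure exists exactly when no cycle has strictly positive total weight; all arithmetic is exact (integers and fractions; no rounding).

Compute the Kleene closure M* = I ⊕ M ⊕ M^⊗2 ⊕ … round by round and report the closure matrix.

D(0):
  [0, -14, -∞]
  [-∞, 0, -19]
  [7, -16, 0]
D(1):
  [0, -14, -∞]
  [-∞, 0, -19]
  [7, -7, 0]
D(2):
  [0, -14, -33]
  [-∞, 0, -19]
  [7, -7, 0]
D(3):
  [0, -14, -33]
  [-12, 0, -19]
  [7, -7, 0]
Answer: M* = [[0, -14, -33], [-12, 0, -19], [7, -7, 0]]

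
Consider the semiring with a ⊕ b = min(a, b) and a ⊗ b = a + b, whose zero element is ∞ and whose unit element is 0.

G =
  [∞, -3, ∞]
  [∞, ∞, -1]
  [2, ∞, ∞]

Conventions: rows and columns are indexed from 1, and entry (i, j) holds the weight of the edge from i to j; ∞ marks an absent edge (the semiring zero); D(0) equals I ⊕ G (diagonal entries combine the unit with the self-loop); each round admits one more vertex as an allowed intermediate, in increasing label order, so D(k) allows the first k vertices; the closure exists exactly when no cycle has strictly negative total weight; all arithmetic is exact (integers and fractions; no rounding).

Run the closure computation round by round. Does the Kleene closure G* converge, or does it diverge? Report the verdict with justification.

D(0):
  [0, -3, ∞]
  [∞, 0, -1]
  [2, ∞, 0]
D(1):
  [0, -3, ∞]
  [∞, 0, -1]
  [2, -1, 0]
Detection: at round 2, diagonal entry (3, 3) turns strictly negative.
Key observation: the cycle 3->1->2->3 has total weight 2 + (-3) + (-1), which is strictly negative.
Answer: DIVERGES — negative cycle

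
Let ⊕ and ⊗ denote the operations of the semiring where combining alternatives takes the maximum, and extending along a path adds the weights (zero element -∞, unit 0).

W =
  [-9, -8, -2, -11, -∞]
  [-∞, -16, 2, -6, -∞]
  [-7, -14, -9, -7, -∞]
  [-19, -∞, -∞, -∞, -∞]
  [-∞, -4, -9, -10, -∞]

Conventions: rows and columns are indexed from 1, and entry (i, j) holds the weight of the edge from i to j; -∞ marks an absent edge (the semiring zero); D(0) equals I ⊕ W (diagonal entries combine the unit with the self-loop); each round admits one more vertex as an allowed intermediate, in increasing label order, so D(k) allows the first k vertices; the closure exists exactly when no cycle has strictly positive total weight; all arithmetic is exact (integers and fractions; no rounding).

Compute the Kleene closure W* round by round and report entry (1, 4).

D(0):
  [0, -8, -2, -11, -∞]
  [-∞, 0, 2, -6, -∞]
  [-7, -14, 0, -7, -∞]
  [-19, -∞, -∞, 0, -∞]
  [-∞, -4, -9, -10, 0]
D(1):
  [0, -8, -2, -11, -∞]
  [-∞, 0, 2, -6, -∞]
  [-7, -14, 0, -7, -∞]
  [-19, -27, -21, 0, -∞]
  [-∞, -4, -9, -10, 0]
D(2):
  [0, -8, -2, -11, -∞]
  [-∞, 0, 2, -6, -∞]
  [-7, -14, 0, -7, -∞]
  [-19, -27, -21, 0, -∞]
  [-∞, -4, -2, -10, 0]
D(3):
  [0, -8, -2, -9, -∞]
  [-5, 0, 2, -5, -∞]
  [-7, -14, 0, -7, -∞]
  [-19, -27, -21, 0, -∞]
  [-9, -4, -2, -9, 0]
D(4):
  [0, -8, -2, -9, -∞]
  [-5, 0, 2, -5, -∞]
  [-7, -14, 0, -7, -∞]
  [-19, -27, -21, 0, -∞]
  [-9, -4, -2, -9, 0]
D(5):
  [0, -8, -2, -9, -∞]
  [-5, 0, 2, -5, -∞]
  [-7, -14, 0, -7, -∞]
  [-19, -27, -21, 0, -∞]
  [-9, -4, -2, -9, 0]
Answer: W*[1][4] = -9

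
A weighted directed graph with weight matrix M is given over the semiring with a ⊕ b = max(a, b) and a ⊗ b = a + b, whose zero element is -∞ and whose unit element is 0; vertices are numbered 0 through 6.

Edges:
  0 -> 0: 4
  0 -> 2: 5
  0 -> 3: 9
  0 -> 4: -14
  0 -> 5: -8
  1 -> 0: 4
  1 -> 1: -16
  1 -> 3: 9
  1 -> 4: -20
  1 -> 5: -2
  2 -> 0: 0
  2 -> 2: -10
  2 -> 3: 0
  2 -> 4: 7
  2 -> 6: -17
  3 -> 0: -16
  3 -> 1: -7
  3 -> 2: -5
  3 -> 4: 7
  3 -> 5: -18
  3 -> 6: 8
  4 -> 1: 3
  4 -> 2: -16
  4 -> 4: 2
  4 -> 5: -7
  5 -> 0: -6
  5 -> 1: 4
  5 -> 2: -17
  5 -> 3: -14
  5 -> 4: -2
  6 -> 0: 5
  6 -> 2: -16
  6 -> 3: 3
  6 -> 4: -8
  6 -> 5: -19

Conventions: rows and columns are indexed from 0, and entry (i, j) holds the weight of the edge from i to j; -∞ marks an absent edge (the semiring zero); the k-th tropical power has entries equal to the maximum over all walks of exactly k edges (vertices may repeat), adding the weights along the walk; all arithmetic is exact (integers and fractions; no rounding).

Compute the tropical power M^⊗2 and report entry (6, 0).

M^⊗2:
  [8, 2, 9, 13, 16, -4, 17]
  [8, 2, 9, 13, 16, -4, 17]
  [4, 10, 5, 9, 9, 0, 8]
  [13, 10, -8, 11, 9, 0, -22]
  [7, 5, -14, 12, 4, 1, -33]
  [8, 1, -1, 13, 0, 2, -6]
  [9, -4, 10, 14, 10, -3, 11]
Key observation: the optimum is the walk 6->0->0, with weight 5 + 4 = 9.
Optimal value attained by: walk 6->0->0.
Answer: (M^⊗2)[6][0] = 9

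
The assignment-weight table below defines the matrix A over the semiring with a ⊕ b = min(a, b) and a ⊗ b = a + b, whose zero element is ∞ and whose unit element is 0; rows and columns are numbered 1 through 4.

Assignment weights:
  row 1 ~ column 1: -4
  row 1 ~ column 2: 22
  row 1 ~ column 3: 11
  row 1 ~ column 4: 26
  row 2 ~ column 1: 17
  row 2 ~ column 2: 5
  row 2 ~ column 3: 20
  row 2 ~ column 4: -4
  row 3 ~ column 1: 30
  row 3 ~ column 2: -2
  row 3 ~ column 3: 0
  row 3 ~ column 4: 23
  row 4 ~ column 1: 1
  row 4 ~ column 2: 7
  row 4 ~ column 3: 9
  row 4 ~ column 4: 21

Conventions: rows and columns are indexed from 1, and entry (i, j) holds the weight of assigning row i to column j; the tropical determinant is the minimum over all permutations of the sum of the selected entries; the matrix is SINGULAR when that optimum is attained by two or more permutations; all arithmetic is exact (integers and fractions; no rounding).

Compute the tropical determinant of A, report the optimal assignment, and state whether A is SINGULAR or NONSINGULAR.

σ = (1, 2, 3, 4): (-4) + 5 + 0 + 21 = 22
σ = (1, 2, 4, 3): (-4) + 5 + 23 + 9 = 33
σ = (1, 3, 2, 4): (-4) + 20 + (-2) + 21 = 35
σ = (1, 3, 4, 2): (-4) + 20 + 23 + 7 = 46
σ = (1, 4, 2, 3): (-4) + (-4) + (-2) + 9 = -1
σ = (1, 4, 3, 2): (-4) + (-4) + 0 + 7 = -1
σ = (2, 1, 3, 4): 22 + 17 + 0 + 21 = 60
σ = (2, 1, 4, 3): 22 + 17 + 23 + 9 = 71
σ = (2, 3, 1, 4): 22 + 20 + 30 + 21 = 93
σ = (2, 3, 4, 1): 22 + 20 + 23 + 1 = 66
σ = (2, 4, 1, 3): 22 + (-4) + 30 + 9 = 57
σ = (2, 4, 3, 1): 22 + (-4) + 0 + 1 = 19
σ = (3, 1, 2, 4): 11 + 17 + (-2) + 21 = 47
σ = (3, 1, 4, 2): 11 + 17 + 23 + 7 = 58
σ = (3, 2, 1, 4): 11 + 5 + 30 + 21 = 67
σ = (3, 2, 4, 1): 11 + 5 + 23 + 1 = 40
σ = (3, 4, 1, 2): 11 + (-4) + 30 + 7 = 44
σ = (3, 4, 2, 1): 11 + (-4) + (-2) + 1 = 6
σ = (4, 1, 2, 3): 26 + 17 + (-2) + 9 = 50
σ = (4, 1, 3, 2): 26 + 17 + 0 + 7 = 50
σ = (4, 2, 1, 3): 26 + 5 + 30 + 9 = 70
σ = (4, 2, 3, 1): 26 + 5 + 0 + 1 = 32
σ = (4, 3, 1, 2): 26 + 20 + 30 + 7 = 83
σ = (4, 3, 2, 1): 26 + 20 + (-2) + 1 = 45
Optimal value attained by: σ = (1, 4, 2, 3).
Answer: det⊕(A) = -1; verdict: SINGULAR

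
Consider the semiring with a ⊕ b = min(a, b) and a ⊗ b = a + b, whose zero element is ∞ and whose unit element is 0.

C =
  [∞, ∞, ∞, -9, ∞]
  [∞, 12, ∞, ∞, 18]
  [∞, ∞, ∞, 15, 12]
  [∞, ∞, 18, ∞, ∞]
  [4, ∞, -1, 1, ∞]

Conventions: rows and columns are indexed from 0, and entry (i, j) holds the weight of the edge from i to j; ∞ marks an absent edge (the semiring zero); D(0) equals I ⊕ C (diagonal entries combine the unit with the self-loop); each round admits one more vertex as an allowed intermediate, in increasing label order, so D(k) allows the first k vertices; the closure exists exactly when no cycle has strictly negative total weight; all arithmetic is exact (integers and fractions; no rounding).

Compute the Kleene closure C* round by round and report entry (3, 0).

D(0):
  [0, ∞, ∞, -9, ∞]
  [∞, 0, ∞, ∞, 18]
  [∞, ∞, 0, 15, 12]
  [∞, ∞, 18, 0, ∞]
  [4, ∞, -1, 1, 0]
D(1):
  [0, ∞, ∞, -9, ∞]
  [∞, 0, ∞, ∞, 18]
  [∞, ∞, 0, 15, 12]
  [∞, ∞, 18, 0, ∞]
  [4, ∞, -1, -5, 0]
D(2):
  [0, ∞, ∞, -9, ∞]
  [∞, 0, ∞, ∞, 18]
  [∞, ∞, 0, 15, 12]
  [∞, ∞, 18, 0, ∞]
  [4, ∞, -1, -5, 0]
D(3):
  [0, ∞, ∞, -9, ∞]
  [∞, 0, ∞, ∞, 18]
  [∞, ∞, 0, 15, 12]
  [∞, ∞, 18, 0, 30]
  [4, ∞, -1, -5, 0]
D(4):
  [0, ∞, 9, -9, 21]
  [∞, 0, ∞, ∞, 18]
  [∞, ∞, 0, 15, 12]
  [∞, ∞, 18, 0, 30]
  [4, ∞, -1, -5, 0]
D(5):
  [0, ∞, 9, -9, 21]
  [22, 0, 17, 13, 18]
  [16, ∞, 0, 7, 12]
  [34, ∞, 18, 0, 30]
  [4, ∞, -1, -5, 0]
Answer: C*[3][0] = 34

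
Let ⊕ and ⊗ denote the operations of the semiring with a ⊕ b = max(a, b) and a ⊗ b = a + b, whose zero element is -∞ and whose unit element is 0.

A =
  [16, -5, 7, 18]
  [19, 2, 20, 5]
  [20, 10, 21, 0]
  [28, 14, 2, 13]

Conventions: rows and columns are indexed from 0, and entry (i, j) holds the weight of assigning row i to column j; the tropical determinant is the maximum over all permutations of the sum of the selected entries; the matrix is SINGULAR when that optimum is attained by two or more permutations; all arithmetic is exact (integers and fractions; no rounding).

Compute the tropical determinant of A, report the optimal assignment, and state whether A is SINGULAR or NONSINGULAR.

σ = (0, 1, 2, 3): 16 + 2 + 21 + 13 = 52
σ = (0, 1, 3, 2): 16 + 2 + 0 + 2 = 20
σ = (0, 2, 1, 3): 16 + 20 + 10 + 13 = 59
σ = (0, 2, 3, 1): 16 + 20 + 0 + 14 = 50
σ = (0, 3, 1, 2): 16 + 5 + 10 + 2 = 33
σ = (0, 3, 2, 1): 16 + 5 + 21 + 14 = 56
σ = (1, 0, 2, 3): (-5) + 19 + 21 + 13 = 48
σ = (1, 0, 3, 2): (-5) + 19 + 0 + 2 = 16
σ = (1, 2, 0, 3): (-5) + 20 + 20 + 13 = 48
σ = (1, 2, 3, 0): (-5) + 20 + 0 + 28 = 43
σ = (1, 3, 0, 2): (-5) + 5 + 20 + 2 = 22
σ = (1, 3, 2, 0): (-5) + 5 + 21 + 28 = 49
σ = (2, 0, 1, 3): 7 + 19 + 10 + 13 = 49
σ = (2, 0, 3, 1): 7 + 19 + 0 + 14 = 40
σ = (2, 1, 0, 3): 7 + 2 + 20 + 13 = 42
σ = (2, 1, 3, 0): 7 + 2 + 0 + 28 = 37
σ = (2, 3, 0, 1): 7 + 5 + 20 + 14 = 46
σ = (2, 3, 1, 0): 7 + 5 + 10 + 28 = 50
σ = (3, 0, 1, 2): 18 + 19 + 10 + 2 = 49
σ = (3, 0, 2, 1): 18 + 19 + 21 + 14 = 72
σ = (3, 1, 0, 2): 18 + 2 + 20 + 2 = 42
σ = (3, 1, 2, 0): 18 + 2 + 21 + 28 = 69
σ = (3, 2, 0, 1): 18 + 20 + 20 + 14 = 72
σ = (3, 2, 1, 0): 18 + 20 + 10 + 28 = 76
Optimal value attained by: σ = (3, 2, 1, 0).
Answer: det⊕(A) = 76; verdict: NONSINGULAR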